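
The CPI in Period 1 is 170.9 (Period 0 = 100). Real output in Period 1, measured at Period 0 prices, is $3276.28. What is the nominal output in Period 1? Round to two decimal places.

5599.16

Nominal = Real × (Index/100) = 3276.28 × (170.9/100)
        = 3276.28 × 1.709 = 5599.1625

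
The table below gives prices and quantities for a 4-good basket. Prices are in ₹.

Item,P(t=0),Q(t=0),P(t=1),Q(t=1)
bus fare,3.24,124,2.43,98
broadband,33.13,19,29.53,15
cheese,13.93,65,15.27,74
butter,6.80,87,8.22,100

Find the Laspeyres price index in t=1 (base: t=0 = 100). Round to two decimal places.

101.65

Laspeyres price index uses base-period quantities as weights.
ΣP(t=1)·Q(t=0) = 2.43×124 + 29.53×19 + 15.27×65 + 8.22×87 = 301.32 + 561.07 + 992.55 + 715.14 = 2570.08
ΣP(t=0)·Q(t=0) = 3.24×124 + 33.13×19 + 13.93×65 + 6.80×87 = 401.76 + 629.47 + 905.45 + 591.6 = 2528.28
Index = 2570.08 / 2528.28 × 100 = 101.6533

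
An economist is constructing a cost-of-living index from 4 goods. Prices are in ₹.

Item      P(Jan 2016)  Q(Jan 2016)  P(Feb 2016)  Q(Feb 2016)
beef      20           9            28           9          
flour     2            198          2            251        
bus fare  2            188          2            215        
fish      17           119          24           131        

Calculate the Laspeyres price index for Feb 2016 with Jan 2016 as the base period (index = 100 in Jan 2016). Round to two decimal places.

130.42

Laspeyres price index uses base-period quantities as weights.
ΣP(Feb 2016)·Q(Jan 2016) = 28×9 + 2×198 + 2×188 + 24×119 = 252 + 396 + 376 + 2856 = 3880
ΣP(Jan 2016)·Q(Jan 2016) = 20×9 + 2×198 + 2×188 + 17×119 = 180 + 396 + 376 + 2023 = 2975
Index = 3880 / 2975 × 100 = 130.4202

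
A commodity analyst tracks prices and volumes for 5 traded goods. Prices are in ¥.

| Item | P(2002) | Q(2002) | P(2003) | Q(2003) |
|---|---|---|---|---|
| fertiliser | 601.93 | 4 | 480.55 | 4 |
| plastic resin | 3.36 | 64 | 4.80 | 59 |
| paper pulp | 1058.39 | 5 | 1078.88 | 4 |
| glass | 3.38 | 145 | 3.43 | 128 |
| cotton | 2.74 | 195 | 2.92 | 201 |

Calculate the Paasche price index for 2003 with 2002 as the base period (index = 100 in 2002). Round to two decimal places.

96.47

Paasche price index uses current-period quantities as weights.
ΣP(2003)·Q(2003) = 480.55×4 + 4.80×59 + 1078.88×4 + 3.43×128 + 2.92×201 = 1922.2 + 283.2 + 4315.52 + 439.04 + 586.92 = 7546.88
ΣP(2002)·Q(2003) = 601.93×4 + 3.36×59 + 1058.39×4 + 3.38×128 + 2.74×201 = 2407.72 + 198.24 + 4233.56 + 432.64 + 550.74 = 7822.9
Index = 7546.88 / 7822.9 × 100 = 96.4716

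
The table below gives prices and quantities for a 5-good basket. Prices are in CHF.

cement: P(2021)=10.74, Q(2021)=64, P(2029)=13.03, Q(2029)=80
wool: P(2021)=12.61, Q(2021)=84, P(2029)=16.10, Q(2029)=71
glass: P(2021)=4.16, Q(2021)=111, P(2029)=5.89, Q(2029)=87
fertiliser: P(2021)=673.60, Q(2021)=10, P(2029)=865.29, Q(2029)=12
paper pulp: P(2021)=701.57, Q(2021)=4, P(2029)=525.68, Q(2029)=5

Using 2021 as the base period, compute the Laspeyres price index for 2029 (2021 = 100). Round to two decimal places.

115.70

Laspeyres price index uses base-period quantities as weights.
ΣP(2029)·Q(2021) = 13.03×64 + 16.10×84 + 5.89×111 + 865.29×10 + 525.68×4 = 833.92 + 1352.4 + 653.79 + 8652.9 + 2102.72 = 13595.73
ΣP(2021)·Q(2021) = 10.74×64 + 12.61×84 + 4.16×111 + 673.60×10 + 701.57×4 = 687.36 + 1059.24 + 461.76 + 6736 + 2806.28 = 11750.64
Index = 13595.73 / 11750.64 × 100 = 115.7020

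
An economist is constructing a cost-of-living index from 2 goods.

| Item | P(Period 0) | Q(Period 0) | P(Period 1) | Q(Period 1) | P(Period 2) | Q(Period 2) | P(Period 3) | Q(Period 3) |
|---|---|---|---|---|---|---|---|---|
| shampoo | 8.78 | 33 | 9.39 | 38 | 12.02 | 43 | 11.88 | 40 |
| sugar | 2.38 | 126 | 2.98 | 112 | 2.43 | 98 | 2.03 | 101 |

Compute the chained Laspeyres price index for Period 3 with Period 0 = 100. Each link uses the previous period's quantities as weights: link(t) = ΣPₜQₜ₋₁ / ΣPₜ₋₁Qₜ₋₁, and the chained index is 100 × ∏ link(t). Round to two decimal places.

Link Period 0→Period 1:
ΣP(Period 1)Q(Period 0) = 9.39×33 + 2.98×126 = 309.87 + 375.48 = 685.35
ΣP(Period 0)Q(Period 0) = 8.78×33 + 2.38×126 = 289.74 + 299.88 = 589.62
link = 685.35/589.62 = 1.162359
Link Period 1→Period 2:
ΣP(Period 2)Q(Period 1) = 12.02×38 + 2.43×112 = 456.76 + 272.16 = 728.92
ΣP(Period 1)Q(Period 1) = 9.39×38 + 2.98×112 = 356.82 + 333.76 = 690.58
link = 728.92/690.58 = 1.055519
Link Period 2→Period 3:
ΣP(Period 3)Q(Period 2) = 11.88×43 + 2.03×98 = 510.84 + 198.94 = 709.78
ΣP(Period 2)Q(Period 2) = 12.02×43 + 2.43×98 = 516.86 + 238.14 = 755
link = 709.78/755 = 0.940106
Chained index = 100 × 1.162359 × 1.055519 × 0.940106 = 115.3408

115.34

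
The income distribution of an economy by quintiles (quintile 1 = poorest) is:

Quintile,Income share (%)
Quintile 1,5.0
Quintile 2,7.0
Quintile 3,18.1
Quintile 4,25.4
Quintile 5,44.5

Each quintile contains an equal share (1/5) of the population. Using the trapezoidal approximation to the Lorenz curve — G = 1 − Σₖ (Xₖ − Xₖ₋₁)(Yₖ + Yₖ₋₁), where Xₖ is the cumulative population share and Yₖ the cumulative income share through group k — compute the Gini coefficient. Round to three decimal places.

0.390

Cumulative income shares Yₖ: 0.0500, 0.1200, 0.3010, 0.5550, 1.0000
Σ (Xₖ−Xₖ₋₁)(Yₖ+Yₖ₋₁) = (1/5)(0.0500+0.0000) + (1/5)(0.1200+0.0500) + (1/5)(0.3010+0.1200) + (1/5)(0.5550+0.3010) + (1/5)(1.0000+0.5550)
  = 0.0100 + 0.0340 + 0.0842 + 0.1712 + 0.3110 = 0.6104
G = 1 − 0.6104 = 0.3896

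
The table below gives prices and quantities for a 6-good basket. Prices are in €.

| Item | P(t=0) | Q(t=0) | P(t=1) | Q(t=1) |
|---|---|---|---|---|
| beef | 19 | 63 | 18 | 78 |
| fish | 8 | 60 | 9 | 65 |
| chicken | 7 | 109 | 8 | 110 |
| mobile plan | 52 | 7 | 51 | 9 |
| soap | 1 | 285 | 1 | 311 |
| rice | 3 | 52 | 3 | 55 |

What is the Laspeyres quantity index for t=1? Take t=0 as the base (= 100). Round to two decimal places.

114.51

Laspeyres quantity index uses base-period prices as weights.
ΣP(t=0)·Q(t=1) = 19×78 + 8×65 + 7×110 + 52×9 + 1×311 + 3×55 = 1482 + 520 + 770 + 468 + 311 + 165 = 3716
ΣP(t=0)·Q(t=0) = 19×63 + 8×60 + 7×109 + 52×7 + 1×285 + 3×52 = 1197 + 480 + 763 + 364 + 285 + 156 = 3245
Index = 3716 / 3245 × 100 = 114.5146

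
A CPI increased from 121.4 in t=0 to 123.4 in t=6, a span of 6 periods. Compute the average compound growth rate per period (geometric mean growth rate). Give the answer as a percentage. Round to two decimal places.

Growth factor = (123.4/121.4)^(1/6) = (1.016474)^(1/6) = 1.002727
Growth rate = 1.002727 − 1 = 0.002727 = 0.2727%

0.27%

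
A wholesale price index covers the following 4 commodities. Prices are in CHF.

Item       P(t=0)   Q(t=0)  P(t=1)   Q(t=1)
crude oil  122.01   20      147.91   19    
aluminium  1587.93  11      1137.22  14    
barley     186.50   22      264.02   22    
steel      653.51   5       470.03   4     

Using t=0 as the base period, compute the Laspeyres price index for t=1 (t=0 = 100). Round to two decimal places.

Laspeyres price index uses base-period quantities as weights.
ΣP(t=1)·Q(t=0) = 147.91×20 + 1137.22×11 + 264.02×22 + 470.03×5 = 2958.2 + 12509.42 + 5808.44 + 2350.15 = 23626.21
ΣP(t=0)·Q(t=0) = 122.01×20 + 1587.93×11 + 186.50×22 + 653.51×5 = 2440.2 + 17467.23 + 4103 + 3267.55 = 27277.98
Index = 23626.21 / 27277.98 × 100 = 86.6128

86.61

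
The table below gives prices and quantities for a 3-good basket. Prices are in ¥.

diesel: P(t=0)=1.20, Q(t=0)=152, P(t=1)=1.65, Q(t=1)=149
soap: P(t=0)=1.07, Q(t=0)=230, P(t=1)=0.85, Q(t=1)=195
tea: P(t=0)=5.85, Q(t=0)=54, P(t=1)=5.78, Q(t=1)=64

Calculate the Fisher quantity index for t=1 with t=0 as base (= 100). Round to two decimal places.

102.69

Laspeyres component (base-period weights):
ΣP(t=0)Q(t=1) = 1.20×149 + 1.07×195 + 5.85×64 = 178.8 + 208.65 + 374.4 = 761.85
ΣP(t=0)Q(t=0) = 1.20×152 + 1.07×230 + 5.85×54 = 182.4 + 246.1 + 315.9 = 744.4
L = 761.85 / 744.4 × 100 = 102.3442
Paasche component (current-period weights):
ΣP(t=1)Q(t=1) = 1.65×149 + 0.85×195 + 5.78×64 = 245.85 + 165.75 + 369.92 = 781.52
ΣP(t=1)Q(t=0) = 1.65×152 + 0.85×230 + 5.78×54 = 250.8 + 195.5 + 312.12 = 758.42
P = 781.52 / 758.42 × 100 = 103.0458
Fisher = √(L × P) = √(102.3442 × 103.0458) = 102.6944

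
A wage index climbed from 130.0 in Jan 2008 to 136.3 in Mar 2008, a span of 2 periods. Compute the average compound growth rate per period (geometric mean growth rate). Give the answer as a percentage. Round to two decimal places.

Growth factor = (136.3/130.0)^(1/2) = (1.048462)^(1/2) = 1.023944
Growth rate = 1.023944 − 1 = 0.023944 = 2.3944%

2.39%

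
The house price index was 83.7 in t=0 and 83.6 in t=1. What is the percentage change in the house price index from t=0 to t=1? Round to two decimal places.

-0.12%

Change = (83.6 − 83.7) / 83.7 × 100
       = -0.1 / 83.7 × 100 = -0.1195%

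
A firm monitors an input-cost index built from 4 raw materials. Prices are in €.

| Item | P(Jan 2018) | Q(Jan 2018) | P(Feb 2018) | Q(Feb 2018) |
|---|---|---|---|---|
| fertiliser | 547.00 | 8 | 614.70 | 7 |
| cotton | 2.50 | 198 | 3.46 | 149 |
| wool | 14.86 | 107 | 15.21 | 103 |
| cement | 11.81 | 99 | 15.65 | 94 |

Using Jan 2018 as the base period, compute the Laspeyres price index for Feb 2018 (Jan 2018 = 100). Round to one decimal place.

Laspeyres price index uses base-period quantities as weights.
ΣP(Feb 2018)·Q(Jan 2018) = 614.70×8 + 3.46×198 + 15.21×107 + 15.65×99 = 4917.6 + 685.08 + 1627.47 + 1549.35 = 8779.5
ΣP(Jan 2018)·Q(Jan 2018) = 547.00×8 + 2.50×198 + 14.86×107 + 11.81×99 = 4376 + 495 + 1590.02 + 1169.19 = 7630.21
Index = 8779.5 / 7630.21 × 100 = 115.0624

115.1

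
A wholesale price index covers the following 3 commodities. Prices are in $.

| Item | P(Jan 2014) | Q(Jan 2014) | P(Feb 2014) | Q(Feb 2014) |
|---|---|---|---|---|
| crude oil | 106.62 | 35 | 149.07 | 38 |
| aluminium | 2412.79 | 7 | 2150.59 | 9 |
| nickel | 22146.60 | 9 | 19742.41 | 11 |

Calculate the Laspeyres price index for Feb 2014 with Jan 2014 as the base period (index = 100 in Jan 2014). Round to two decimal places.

Laspeyres price index uses base-period quantities as weights.
ΣP(Feb 2014)·Q(Jan 2014) = 149.07×35 + 2150.59×7 + 19742.41×9 = 5217.45 + 15054.13 + 177681.69 = 197953.27
ΣP(Jan 2014)·Q(Jan 2014) = 106.62×35 + 2412.79×7 + 22146.60×9 = 3731.7 + 16889.53 + 199319.4 = 219940.63
Index = 197953.27 / 219940.63 × 100 = 90.0030

90.00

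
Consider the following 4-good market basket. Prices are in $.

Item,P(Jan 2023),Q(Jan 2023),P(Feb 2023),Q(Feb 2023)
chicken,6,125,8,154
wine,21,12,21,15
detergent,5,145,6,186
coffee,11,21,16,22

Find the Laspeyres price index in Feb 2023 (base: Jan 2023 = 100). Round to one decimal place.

Laspeyres price index uses base-period quantities as weights.
ΣP(Feb 2023)·Q(Jan 2023) = 8×125 + 21×12 + 6×145 + 16×21 = 1000 + 252 + 870 + 336 = 2458
ΣP(Jan 2023)·Q(Jan 2023) = 6×125 + 21×12 + 5×145 + 11×21 = 750 + 252 + 725 + 231 = 1958
Index = 2458 / 1958 × 100 = 125.5363

125.5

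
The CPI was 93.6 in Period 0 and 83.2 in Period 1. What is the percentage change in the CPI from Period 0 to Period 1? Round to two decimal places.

Change = (83.2 − 93.6) / 93.6 × 100
       = -10.4 / 93.6 × 100 = -11.1111%

-11.11%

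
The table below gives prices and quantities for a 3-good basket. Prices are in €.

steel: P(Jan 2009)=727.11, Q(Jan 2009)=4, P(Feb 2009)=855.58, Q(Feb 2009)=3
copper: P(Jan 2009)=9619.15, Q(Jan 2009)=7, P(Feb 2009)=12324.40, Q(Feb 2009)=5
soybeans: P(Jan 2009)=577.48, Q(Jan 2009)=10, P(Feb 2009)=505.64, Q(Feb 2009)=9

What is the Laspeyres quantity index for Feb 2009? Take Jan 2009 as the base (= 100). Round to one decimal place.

Laspeyres quantity index uses base-period prices as weights.
ΣP(Jan 2009)·Q(Feb 2009) = 727.11×3 + 9619.15×5 + 577.48×9 = 2181.33 + 48095.75 + 5197.32 = 55474.4
ΣP(Jan 2009)·Q(Jan 2009) = 727.11×4 + 9619.15×7 + 577.48×10 = 2908.44 + 67334.05 + 5774.8 = 76017.29
Index = 55474.4 / 76017.29 × 100 = 72.9760

73.0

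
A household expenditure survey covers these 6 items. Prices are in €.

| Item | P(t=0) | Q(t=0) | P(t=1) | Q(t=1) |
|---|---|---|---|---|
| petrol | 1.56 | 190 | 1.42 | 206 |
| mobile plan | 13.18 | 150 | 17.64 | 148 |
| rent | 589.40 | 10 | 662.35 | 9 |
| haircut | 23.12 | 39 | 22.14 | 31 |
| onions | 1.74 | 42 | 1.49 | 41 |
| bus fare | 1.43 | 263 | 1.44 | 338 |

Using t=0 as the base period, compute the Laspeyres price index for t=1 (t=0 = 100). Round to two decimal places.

Laspeyres price index uses base-period quantities as weights.
ΣP(t=1)·Q(t=0) = 1.42×190 + 17.64×150 + 662.35×10 + 22.14×39 + 1.49×42 + 1.44×263 = 269.8 + 2646 + 6623.5 + 863.46 + 62.58 + 378.72 = 10844.06
ΣP(t=0)·Q(t=0) = 1.56×190 + 13.18×150 + 589.40×10 + 23.12×39 + 1.74×42 + 1.43×263 = 296.4 + 1977 + 5894 + 901.68 + 73.08 + 376.09 = 9518.25
Index = 10844.06 / 9518.25 × 100 = 113.9291

113.93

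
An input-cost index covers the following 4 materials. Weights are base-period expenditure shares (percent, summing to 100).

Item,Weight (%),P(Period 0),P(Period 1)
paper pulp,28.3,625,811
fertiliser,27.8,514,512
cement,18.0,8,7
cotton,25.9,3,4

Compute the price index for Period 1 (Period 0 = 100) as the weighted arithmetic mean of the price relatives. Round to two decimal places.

paper pulp: 28.3 × (811/625) = 28.3 × 1.297600 = 36.7221
fertiliser: 27.8 × (512/514) = 27.8 × 0.996109 = 27.6918
cement: 18.0 × (7/8) = 18.0 × 0.875000 = 15.7500
cotton: 25.9 × (4/3) = 25.9 × 1.333333 = 34.5333
Index = Σ wᵢ·(p₁ᵢ/p₀ᵢ) = 36.7221 + 27.6918 + 15.7500 + 34.5333 = 114.6972

114.70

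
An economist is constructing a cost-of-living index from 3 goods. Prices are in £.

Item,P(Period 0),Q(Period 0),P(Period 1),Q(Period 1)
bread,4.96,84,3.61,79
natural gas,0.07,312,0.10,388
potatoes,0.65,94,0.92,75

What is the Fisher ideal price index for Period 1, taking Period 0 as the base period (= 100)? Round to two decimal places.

Laspeyres component (base-period weights):
ΣP(Period 1)Q(Period 0) = 3.61×84 + 0.10×312 + 0.92×94 = 303.24 + 31.2 + 86.48 = 420.92
ΣP(Period 0)Q(Period 0) = 4.96×84 + 0.07×312 + 0.65×94 = 416.64 + 21.84 + 61.1 = 499.58
L = 420.92 / 499.58 × 100 = 84.2548
Paasche component (current-period weights):
ΣP(Period 1)Q(Period 1) = 3.61×79 + 0.10×388 + 0.92×75 = 285.19 + 38.8 + 69 = 392.99
ΣP(Period 0)Q(Period 1) = 4.96×79 + 0.07×388 + 0.65×75 = 391.84 + 27.16 + 48.75 = 467.75
P = 392.99 / 467.75 × 100 = 84.0171
Fisher = √(L × P) = √(84.2548 × 84.0171) = 84.1359

84.14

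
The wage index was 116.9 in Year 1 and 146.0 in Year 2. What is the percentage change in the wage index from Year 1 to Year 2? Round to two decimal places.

24.89%

Change = (146.0 − 116.9) / 116.9 × 100
       = 29.1 / 116.9 × 100 = 24.8931%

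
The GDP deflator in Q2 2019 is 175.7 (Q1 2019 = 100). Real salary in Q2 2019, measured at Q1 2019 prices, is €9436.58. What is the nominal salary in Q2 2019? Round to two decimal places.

Nominal = Real × (Index/100) = 9436.58 × (175.7/100)
        = 9436.58 × 1.757 = 16580.0711

16580.07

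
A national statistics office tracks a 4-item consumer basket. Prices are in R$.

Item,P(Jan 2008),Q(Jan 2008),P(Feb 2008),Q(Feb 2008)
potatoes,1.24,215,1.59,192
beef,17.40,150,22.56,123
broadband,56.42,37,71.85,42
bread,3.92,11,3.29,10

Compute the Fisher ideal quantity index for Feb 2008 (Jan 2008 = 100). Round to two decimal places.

Laspeyres component (base-period weights):
ΣP(Jan 2008)Q(Feb 2008) = 1.24×192 + 17.40×123 + 56.42×42 + 3.92×10 = 238.08 + 2140.2 + 2369.64 + 39.2 = 4787.12
ΣP(Jan 2008)Q(Jan 2008) = 1.24×215 + 17.40×150 + 56.42×37 + 3.92×11 = 266.6 + 2610 + 2087.54 + 43.12 = 5007.26
L = 4787.12 / 5007.26 × 100 = 95.6036
Paasche component (current-period weights):
ΣP(Feb 2008)Q(Feb 2008) = 1.59×192 + 22.56×123 + 71.85×42 + 3.29×10 = 305.28 + 2774.88 + 3017.7 + 32.9 = 6130.76
ΣP(Feb 2008)Q(Jan 2008) = 1.59×215 + 22.56×150 + 71.85×37 + 3.29×11 = 341.85 + 3384 + 2658.45 + 36.19 = 6420.49
P = 6130.76 / 6420.49 × 100 = 95.4874
Fisher = √(L × P) = √(95.6036 × 95.4874) = 95.5455

95.55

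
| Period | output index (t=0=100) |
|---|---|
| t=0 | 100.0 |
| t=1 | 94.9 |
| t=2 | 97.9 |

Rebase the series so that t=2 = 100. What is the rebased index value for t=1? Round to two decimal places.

96.94

Rebased(t=1) = 94.9 / 97.9 × 100 = 96.9356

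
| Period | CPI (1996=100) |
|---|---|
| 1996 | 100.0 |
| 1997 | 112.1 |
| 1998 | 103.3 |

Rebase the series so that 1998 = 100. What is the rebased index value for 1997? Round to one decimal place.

108.5

Rebased(1997) = 112.1 / 103.3 × 100 = 108.5189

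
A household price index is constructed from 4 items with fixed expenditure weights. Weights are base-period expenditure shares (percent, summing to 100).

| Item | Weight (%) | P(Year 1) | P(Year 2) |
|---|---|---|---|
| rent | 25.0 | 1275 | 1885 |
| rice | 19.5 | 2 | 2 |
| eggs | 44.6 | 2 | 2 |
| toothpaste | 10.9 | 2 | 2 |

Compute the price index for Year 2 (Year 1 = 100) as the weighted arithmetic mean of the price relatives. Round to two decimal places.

rent: 25.0 × (1885/1275) = 25.0 × 1.478431 = 36.9608
rice: 19.5 × (2/2) = 19.5 × 1.000000 = 19.5000
eggs: 44.6 × (2/2) = 44.6 × 1.000000 = 44.6000
toothpaste: 10.9 × (2/2) = 10.9 × 1.000000 = 10.9000
Index = Σ wᵢ·(p₁ᵢ/p₀ᵢ) = 36.9608 + 19.5000 + 44.6000 + 10.9000 = 111.9608

111.96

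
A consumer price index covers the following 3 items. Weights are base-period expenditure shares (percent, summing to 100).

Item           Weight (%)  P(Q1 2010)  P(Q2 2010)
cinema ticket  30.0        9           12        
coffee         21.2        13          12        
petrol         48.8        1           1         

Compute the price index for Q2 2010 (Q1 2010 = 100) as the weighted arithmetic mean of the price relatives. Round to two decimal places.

108.37

cinema ticket: 30.0 × (12/9) = 30.0 × 1.333333 = 40.0000
coffee: 21.2 × (12/13) = 21.2 × 0.923077 = 19.5692
petrol: 48.8 × (1/1) = 48.8 × 1.000000 = 48.8000
Index = Σ wᵢ·(p₁ᵢ/p₀ᵢ) = 40.0000 + 19.5692 + 48.8000 = 108.3692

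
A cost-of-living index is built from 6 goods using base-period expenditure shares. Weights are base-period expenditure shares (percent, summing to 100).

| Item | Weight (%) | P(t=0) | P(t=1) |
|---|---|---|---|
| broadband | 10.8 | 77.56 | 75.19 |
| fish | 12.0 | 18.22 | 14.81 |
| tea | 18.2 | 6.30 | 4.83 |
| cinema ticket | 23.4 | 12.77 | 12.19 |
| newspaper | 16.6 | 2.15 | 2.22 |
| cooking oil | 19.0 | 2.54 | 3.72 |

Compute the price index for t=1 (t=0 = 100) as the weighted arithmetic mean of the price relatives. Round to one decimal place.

101.5

broadband: 10.8 × (75.19/77.56) = 10.8 × 0.969443 = 10.4700
fish: 12.0 × (14.81/18.22) = 12.0 × 0.812843 = 9.7541
tea: 18.2 × (4.83/6.30) = 18.2 × 0.766667 = 13.9533
cinema ticket: 23.4 × (12.19/12.77) = 23.4 × 0.954581 = 22.3372
newspaper: 16.6 × (2.22/2.15) = 16.6 × 1.032558 = 17.1405
cooking oil: 19.0 × (3.72/2.54) = 19.0 × 1.464567 = 27.8268
Index = Σ wᵢ·(p₁ᵢ/p₀ᵢ) = 10.4700 + 9.7541 + 13.9533 + 22.3372 + 17.1405 + 27.8268 = 101.4819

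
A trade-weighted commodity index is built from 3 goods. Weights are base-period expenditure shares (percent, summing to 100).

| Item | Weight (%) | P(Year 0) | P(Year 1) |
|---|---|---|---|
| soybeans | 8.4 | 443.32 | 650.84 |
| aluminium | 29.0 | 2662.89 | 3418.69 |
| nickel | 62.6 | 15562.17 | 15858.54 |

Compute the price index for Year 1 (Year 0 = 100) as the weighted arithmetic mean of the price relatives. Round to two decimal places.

113.36

soybeans: 8.4 × (650.84/443.32) = 8.4 × 1.468104 = 12.3321
aluminium: 29.0 × (3418.69/2662.89) = 29.0 × 1.283827 = 37.2310
nickel: 62.6 × (15858.54/15562.17) = 62.6 × 1.019044 = 63.7922
Index = Σ wᵢ·(p₁ᵢ/p₀ᵢ) = 12.3321 + 37.2310 + 63.7922 = 113.3552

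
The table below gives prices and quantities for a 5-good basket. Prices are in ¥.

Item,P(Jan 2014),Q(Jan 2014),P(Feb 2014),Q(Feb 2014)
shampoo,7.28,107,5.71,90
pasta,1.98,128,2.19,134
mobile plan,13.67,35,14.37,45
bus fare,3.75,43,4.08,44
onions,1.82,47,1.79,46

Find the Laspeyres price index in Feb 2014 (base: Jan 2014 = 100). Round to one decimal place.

Laspeyres price index uses base-period quantities as weights.
ΣP(Feb 2014)·Q(Jan 2014) = 5.71×107 + 2.19×128 + 14.37×35 + 4.08×43 + 1.79×47 = 610.97 + 280.32 + 502.95 + 175.44 + 84.13 = 1653.81
ΣP(Jan 2014)·Q(Jan 2014) = 7.28×107 + 1.98×128 + 13.67×35 + 3.75×43 + 1.82×47 = 778.96 + 253.44 + 478.45 + 161.25 + 85.54 = 1757.64
Index = 1653.81 / 1757.64 × 100 = 94.0926

94.1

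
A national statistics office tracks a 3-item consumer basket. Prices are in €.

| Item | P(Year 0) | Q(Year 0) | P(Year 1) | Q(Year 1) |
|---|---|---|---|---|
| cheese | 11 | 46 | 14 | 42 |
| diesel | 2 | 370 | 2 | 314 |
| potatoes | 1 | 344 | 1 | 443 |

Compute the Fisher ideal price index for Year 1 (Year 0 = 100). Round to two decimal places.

Laspeyres component (base-period weights):
ΣP(Year 1)Q(Year 0) = 14×46 + 2×370 + 1×344 = 644 + 740 + 344 = 1728
ΣP(Year 0)Q(Year 0) = 11×46 + 2×370 + 1×344 = 506 + 740 + 344 = 1590
L = 1728 / 1590 × 100 = 108.6792
Paasche component (current-period weights):
ΣP(Year 1)Q(Year 1) = 14×42 + 2×314 + 1×443 = 588 + 628 + 443 = 1659
ΣP(Year 0)Q(Year 1) = 11×42 + 2×314 + 1×443 = 462 + 628 + 443 = 1533
P = 1659 / 1533 × 100 = 108.2192
Fisher = √(L × P) = √(108.6792 × 108.2192) = 108.4490

108.45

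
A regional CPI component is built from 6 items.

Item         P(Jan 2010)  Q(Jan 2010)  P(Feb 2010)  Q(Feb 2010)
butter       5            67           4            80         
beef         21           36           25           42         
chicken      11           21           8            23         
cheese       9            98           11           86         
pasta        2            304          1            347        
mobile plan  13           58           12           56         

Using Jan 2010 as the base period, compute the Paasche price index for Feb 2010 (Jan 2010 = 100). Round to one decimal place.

Paasche price index uses current-period quantities as weights.
ΣP(Feb 2010)·Q(Feb 2010) = 4×80 + 25×42 + 8×23 + 11×86 + 1×347 + 12×56 = 320 + 1050 + 184 + 946 + 347 + 672 = 3519
ΣP(Jan 2010)·Q(Feb 2010) = 5×80 + 21×42 + 11×23 + 9×86 + 2×347 + 13×56 = 400 + 882 + 253 + 774 + 694 + 728 = 3731
Index = 3519 / 3731 × 100 = 94.3179

94.3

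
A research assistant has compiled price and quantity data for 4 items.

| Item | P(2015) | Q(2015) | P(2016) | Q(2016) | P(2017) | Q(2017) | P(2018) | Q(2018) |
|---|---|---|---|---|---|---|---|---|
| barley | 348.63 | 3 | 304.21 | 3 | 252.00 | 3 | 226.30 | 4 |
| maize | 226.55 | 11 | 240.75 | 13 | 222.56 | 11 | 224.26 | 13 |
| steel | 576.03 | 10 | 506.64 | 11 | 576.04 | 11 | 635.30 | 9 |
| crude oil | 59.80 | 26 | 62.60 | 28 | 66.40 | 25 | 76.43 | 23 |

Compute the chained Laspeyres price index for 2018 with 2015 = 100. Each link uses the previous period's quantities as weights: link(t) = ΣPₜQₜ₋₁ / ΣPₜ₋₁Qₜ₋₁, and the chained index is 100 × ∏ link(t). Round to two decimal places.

Link 2015→2016:
ΣP(2016)Q(2015) = 304.21×3 + 240.75×11 + 506.64×10 + 62.60×26 = 912.63 + 2648.25 + 5066.4 + 1627.6 = 10254.88
ΣP(2015)Q(2015) = 348.63×3 + 226.55×11 + 576.03×10 + 59.80×26 = 1045.89 + 2492.05 + 5760.3 + 1554.8 = 10853.04
link = 10254.88/10853.04 = 0.944885
Link 2016→2017:
ΣP(2017)Q(2016) = 252.00×3 + 222.56×13 + 576.04×11 + 66.40×28 = 756 + 2893.28 + 6336.44 + 1859.2 = 11844.92
ΣP(2016)Q(2016) = 304.21×3 + 240.75×13 + 506.64×11 + 62.60×28 = 912.63 + 3129.75 + 5573.04 + 1752.8 = 11368.22
link = 11844.92/11368.22 = 1.041933
Link 2017→2018:
ΣP(2018)Q(2017) = 226.30×3 + 224.26×11 + 635.30×11 + 76.43×25 = 678.9 + 2466.86 + 6988.3 + 1910.75 = 12044.81
ΣP(2017)Q(2017) = 252.00×3 + 222.56×11 + 576.04×11 + 66.40×25 = 756 + 2448.16 + 6336.44 + 1660 = 11200.6
link = 12044.81/11200.6 = 1.075372
Chained index = 100 × 0.944885 × 1.041933 × 1.075372 = 105.8711

105.87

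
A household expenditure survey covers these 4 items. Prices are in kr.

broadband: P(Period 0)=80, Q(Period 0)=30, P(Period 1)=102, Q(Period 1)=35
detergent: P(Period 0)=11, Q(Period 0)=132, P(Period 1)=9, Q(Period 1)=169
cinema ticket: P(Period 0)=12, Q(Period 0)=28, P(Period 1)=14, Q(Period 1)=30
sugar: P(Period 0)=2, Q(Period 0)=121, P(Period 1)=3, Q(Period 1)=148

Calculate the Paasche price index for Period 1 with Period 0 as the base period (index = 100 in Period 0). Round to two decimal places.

Paasche price index uses current-period quantities as weights.
ΣP(Period 1)·Q(Period 1) = 102×35 + 9×169 + 14×30 + 3×148 = 3570 + 1521 + 420 + 444 = 5955
ΣP(Period 0)·Q(Period 1) = 80×35 + 11×169 + 12×30 + 2×148 = 2800 + 1859 + 360 + 296 = 5315
Index = 5955 / 5315 × 100 = 112.0414

112.04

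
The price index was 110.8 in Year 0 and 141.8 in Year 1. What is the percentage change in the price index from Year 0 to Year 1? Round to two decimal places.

27.98%

Change = (141.8 − 110.8) / 110.8 × 100
       = 31.0 / 110.8 × 100 = 27.9783%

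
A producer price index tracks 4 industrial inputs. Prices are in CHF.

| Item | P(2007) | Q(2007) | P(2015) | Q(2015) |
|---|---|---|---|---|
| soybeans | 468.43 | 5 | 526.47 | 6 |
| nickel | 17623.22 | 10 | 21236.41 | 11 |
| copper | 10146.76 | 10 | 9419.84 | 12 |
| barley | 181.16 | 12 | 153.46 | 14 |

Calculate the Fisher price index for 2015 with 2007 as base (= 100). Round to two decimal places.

Laspeyres component (base-period weights):
ΣP(2015)Q(2007) = 526.47×5 + 21236.41×10 + 9419.84×10 + 153.46×12 = 2632.35 + 212364.1 + 94198.4 + 1841.52 = 311036.37
ΣP(2007)Q(2007) = 468.43×5 + 17623.22×10 + 10146.76×10 + 181.16×12 = 2342.15 + 176232.2 + 101467.6 + 2173.92 = 282215.87
L = 311036.37 / 282215.87 × 100 = 110.2122
Paasche component (current-period weights):
ΣP(2015)Q(2015) = 526.47×6 + 21236.41×11 + 9419.84×12 + 153.46×14 = 3158.82 + 233600.51 + 113038.08 + 2148.44 = 351945.85
ΣP(2007)Q(2015) = 468.43×6 + 17623.22×11 + 10146.76×12 + 181.16×14 = 2810.58 + 193855.42 + 121761.12 + 2536.24 = 320963.36
P = 351945.85 / 320963.36 × 100 = 109.6530
Fisher = √(L × P) = √(110.2122 × 109.6530) = 109.9322

109.93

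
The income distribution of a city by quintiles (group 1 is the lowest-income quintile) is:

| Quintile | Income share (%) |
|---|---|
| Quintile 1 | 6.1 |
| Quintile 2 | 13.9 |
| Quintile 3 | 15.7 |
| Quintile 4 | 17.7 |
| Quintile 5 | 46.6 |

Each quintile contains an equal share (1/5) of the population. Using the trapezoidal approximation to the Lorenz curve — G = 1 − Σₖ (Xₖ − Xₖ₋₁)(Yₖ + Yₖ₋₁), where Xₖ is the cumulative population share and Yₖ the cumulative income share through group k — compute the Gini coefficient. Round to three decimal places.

Cumulative income shares Yₖ: 0.0610, 0.2000, 0.3570, 0.5340, 1.0000
Σ (Xₖ−Xₖ₋₁)(Yₖ+Yₖ₋₁) = (1/5)(0.0610+0.0000) + (1/5)(0.2000+0.0610) + (1/5)(0.3570+0.2000) + (1/5)(0.5340+0.3570) + (1/5)(1.0000+0.5340)
  = 0.0122 + 0.0522 + 0.1114 + 0.1782 + 0.3068 = 0.6608
G = 1 − 0.6608 = 0.3392

0.339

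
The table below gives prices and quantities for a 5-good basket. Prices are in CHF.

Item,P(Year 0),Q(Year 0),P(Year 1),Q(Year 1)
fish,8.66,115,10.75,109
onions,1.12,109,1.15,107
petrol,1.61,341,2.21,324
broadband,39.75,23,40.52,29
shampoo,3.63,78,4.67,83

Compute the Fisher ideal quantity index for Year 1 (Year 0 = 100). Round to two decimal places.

105.43

Laspeyres component (base-period weights):
ΣP(Year 0)Q(Year 1) = 8.66×109 + 1.12×107 + 1.61×324 + 39.75×29 + 3.63×83 = 943.94 + 119.84 + 521.64 + 1152.75 + 301.29 = 3039.46
ΣP(Year 0)Q(Year 0) = 8.66×115 + 1.12×109 + 1.61×341 + 39.75×23 + 3.63×78 = 995.9 + 122.08 + 549.01 + 914.25 + 283.14 = 2864.38
L = 3039.46 / 2864.38 × 100 = 106.1123
Paasche component (current-period weights):
ΣP(Year 1)Q(Year 1) = 10.75×109 + 1.15×107 + 2.21×324 + 40.52×29 + 4.67×83 = 1171.75 + 123.05 + 716.04 + 1175.08 + 387.61 = 3573.53
ΣP(Year 1)Q(Year 0) = 10.75×115 + 1.15×109 + 2.21×341 + 40.52×23 + 4.67×78 = 1236.25 + 125.35 + 753.61 + 931.96 + 364.26 = 3411.43
P = 3573.53 / 3411.43 × 100 = 104.7517
Fisher = √(L × P) = √(106.1123 × 104.7517) = 105.4298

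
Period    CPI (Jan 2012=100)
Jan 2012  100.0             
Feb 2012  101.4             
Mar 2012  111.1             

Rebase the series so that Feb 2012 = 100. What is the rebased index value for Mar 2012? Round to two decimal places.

109.57

Rebased(Mar 2012) = 111.1 / 101.4 × 100 = 109.5661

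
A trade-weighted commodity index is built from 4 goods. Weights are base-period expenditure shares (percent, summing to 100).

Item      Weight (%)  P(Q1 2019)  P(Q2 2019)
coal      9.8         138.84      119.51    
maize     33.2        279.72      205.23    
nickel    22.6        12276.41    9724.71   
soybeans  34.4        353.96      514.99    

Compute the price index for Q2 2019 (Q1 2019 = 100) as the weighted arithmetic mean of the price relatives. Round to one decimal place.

100.7

coal: 9.8 × (119.51/138.84) = 9.8 × 0.860775 = 8.4356
maize: 33.2 × (205.23/279.72) = 33.2 × 0.733698 = 24.3588
nickel: 22.6 × (9724.71/12276.41) = 22.6 × 0.792146 = 17.9025
soybeans: 34.4 × (514.99/353.96) = 34.4 × 1.454938 = 50.0499
Index = Σ wᵢ·(p₁ᵢ/p₀ᵢ) = 8.4356 + 24.3588 + 17.9025 + 50.0499 = 100.7468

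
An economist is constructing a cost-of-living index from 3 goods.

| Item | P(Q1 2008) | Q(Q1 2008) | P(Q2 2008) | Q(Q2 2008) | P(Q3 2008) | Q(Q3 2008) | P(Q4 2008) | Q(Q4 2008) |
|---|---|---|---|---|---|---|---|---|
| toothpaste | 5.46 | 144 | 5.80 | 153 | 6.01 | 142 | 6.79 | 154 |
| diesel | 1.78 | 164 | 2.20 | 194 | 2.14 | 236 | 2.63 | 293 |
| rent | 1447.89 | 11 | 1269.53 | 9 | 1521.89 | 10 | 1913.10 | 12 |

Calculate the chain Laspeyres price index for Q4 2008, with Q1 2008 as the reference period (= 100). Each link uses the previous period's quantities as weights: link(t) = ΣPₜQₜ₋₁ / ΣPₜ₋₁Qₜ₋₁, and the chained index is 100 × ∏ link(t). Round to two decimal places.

131.45

Link Q1 2008→Q2 2008:
ΣP(Q2 2008)Q(Q1 2008) = 5.80×144 + 2.20×164 + 1269.53×11 = 835.2 + 360.8 + 13964.83 = 15160.83
ΣP(Q1 2008)Q(Q1 2008) = 5.46×144 + 1.78×164 + 1447.89×11 = 786.24 + 291.92 + 15926.79 = 17004.95
link = 15160.83/17004.95 = 0.891554
Link Q2 2008→Q3 2008:
ΣP(Q3 2008)Q(Q2 2008) = 6.01×153 + 2.14×194 + 1521.89×9 = 919.53 + 415.16 + 13697.01 = 15031.7
ΣP(Q2 2008)Q(Q2 2008) = 5.80×153 + 2.20×194 + 1269.53×9 = 887.4 + 426.8 + 11425.77 = 12739.97
link = 15031.7/12739.97 = 1.179885
Link Q3 2008→Q4 2008:
ΣP(Q4 2008)Q(Q3 2008) = 6.79×142 + 2.63×236 + 1913.10×10 = 964.18 + 620.68 + 19131 = 20715.86
ΣP(Q3 2008)Q(Q3 2008) = 6.01×142 + 2.14×236 + 1521.89×10 = 853.42 + 505.04 + 15218.9 = 16577.36
link = 20715.86/16577.36 = 1.249648
Chained index = 100 × 0.891554 × 1.179885 × 1.249648 = 131.4543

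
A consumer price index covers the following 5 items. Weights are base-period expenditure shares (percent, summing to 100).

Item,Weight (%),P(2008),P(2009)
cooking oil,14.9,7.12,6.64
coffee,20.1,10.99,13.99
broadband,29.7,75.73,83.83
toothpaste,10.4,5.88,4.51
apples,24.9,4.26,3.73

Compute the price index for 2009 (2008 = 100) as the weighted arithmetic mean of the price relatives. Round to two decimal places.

102.14

cooking oil: 14.9 × (6.64/7.12) = 14.9 × 0.932584 = 13.8955
coffee: 20.1 × (13.99/10.99) = 20.1 × 1.272975 = 25.5868
broadband: 29.7 × (83.83/75.73) = 29.7 × 1.106959 = 32.8767
toothpaste: 10.4 × (4.51/5.88) = 10.4 × 0.767007 = 7.9769
apples: 24.9 × (3.73/4.26) = 24.9 × 0.875587 = 21.8021
Index = Σ wᵢ·(p₁ᵢ/p₀ᵢ) = 13.8955 + 25.5868 + 32.8767 + 7.9769 + 21.8021 = 102.1380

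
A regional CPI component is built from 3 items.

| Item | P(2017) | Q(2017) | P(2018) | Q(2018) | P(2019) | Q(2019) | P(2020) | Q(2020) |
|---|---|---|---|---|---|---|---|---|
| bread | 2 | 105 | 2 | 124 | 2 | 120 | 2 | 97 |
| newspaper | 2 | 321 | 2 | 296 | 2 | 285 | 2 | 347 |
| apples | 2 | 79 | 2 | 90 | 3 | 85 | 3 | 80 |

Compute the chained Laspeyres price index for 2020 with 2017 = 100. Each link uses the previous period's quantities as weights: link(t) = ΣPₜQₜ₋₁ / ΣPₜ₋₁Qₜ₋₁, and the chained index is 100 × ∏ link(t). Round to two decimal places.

Link 2017→2018:
ΣP(2018)Q(2017) = 2×105 + 2×321 + 2×79 = 210 + 642 + 158 = 1010
ΣP(2017)Q(2017) = 2×105 + 2×321 + 2×79 = 210 + 642 + 158 = 1010
link = 1010/1010 = 1.000000
Link 2018→2019:
ΣP(2019)Q(2018) = 2×124 + 2×296 + 3×90 = 248 + 592 + 270 = 1110
ΣP(2018)Q(2018) = 2×124 + 2×296 + 2×90 = 248 + 592 + 180 = 1020
link = 1110/1020 = 1.088235
Link 2019→2020:
ΣP(2020)Q(2019) = 2×120 + 2×285 + 3×85 = 240 + 570 + 255 = 1065
ΣP(2019)Q(2019) = 2×120 + 2×285 + 3×85 = 240 + 570 + 255 = 1065
link = 1065/1065 = 1.000000
Chained index = 100 × 1.000000 × 1.088235 × 1.000000 = 108.8235

108.82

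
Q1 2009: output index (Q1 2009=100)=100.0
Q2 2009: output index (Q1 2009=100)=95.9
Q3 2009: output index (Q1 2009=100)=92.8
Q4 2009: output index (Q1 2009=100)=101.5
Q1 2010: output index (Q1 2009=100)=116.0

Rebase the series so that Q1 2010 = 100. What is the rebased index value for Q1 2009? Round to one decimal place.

Rebased(Q1 2009) = 100.0 / 116.0 × 100 = 86.2069

86.2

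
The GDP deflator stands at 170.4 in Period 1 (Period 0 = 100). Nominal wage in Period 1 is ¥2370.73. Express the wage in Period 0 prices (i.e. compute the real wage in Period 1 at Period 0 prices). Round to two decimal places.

1391.27

Real = Nominal ÷ (Index/100) = 2370.73 ÷ (170.4/100)
     = 2370.73 ÷ 1.704 = 1391.2735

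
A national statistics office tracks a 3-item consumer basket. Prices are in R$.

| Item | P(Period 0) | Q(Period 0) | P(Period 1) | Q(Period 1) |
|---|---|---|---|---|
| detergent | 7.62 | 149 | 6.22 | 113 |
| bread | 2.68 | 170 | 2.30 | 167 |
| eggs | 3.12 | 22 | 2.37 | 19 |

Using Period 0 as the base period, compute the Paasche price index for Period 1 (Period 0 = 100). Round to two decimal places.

Paasche price index uses current-period quantities as weights.
ΣP(Period 1)·Q(Period 1) = 6.22×113 + 2.30×167 + 2.37×19 = 702.86 + 384.1 + 45.03 = 1131.99
ΣP(Period 0)·Q(Period 1) = 7.62×113 + 2.68×167 + 3.12×19 = 861.06 + 447.56 + 59.28 = 1367.9
Index = 1131.99 / 1367.9 × 100 = 82.7539

82.75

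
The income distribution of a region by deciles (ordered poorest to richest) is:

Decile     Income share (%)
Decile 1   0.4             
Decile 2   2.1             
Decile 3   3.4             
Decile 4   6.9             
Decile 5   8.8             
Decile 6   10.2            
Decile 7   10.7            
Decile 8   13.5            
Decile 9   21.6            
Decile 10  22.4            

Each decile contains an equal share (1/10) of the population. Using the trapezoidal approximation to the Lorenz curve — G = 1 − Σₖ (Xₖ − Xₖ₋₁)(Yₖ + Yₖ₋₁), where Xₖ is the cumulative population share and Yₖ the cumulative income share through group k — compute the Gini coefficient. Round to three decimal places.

Cumulative income shares Yₖ: 0.0040, 0.0250, 0.0590, 0.1280, 0.2160, 0.3180, 0.4250, 0.5600, 0.7760, 1.0000
Σ (Xₖ−Xₖ₋₁)(Yₖ+Yₖ₋₁) = (1/10)(0.0040+0.0000) + (1/10)(0.0250+0.0040) + (1/10)(0.0590+0.0250) + (1/10)(0.1280+0.0590) + (1/10)(0.2160+0.1280) + (1/10)(0.3180+0.2160) + (1/10)(0.4250+0.3180) + (1/10)(0.5600+0.4250) + (1/10)(0.7760+0.5600) + (1/10)(1.0000+0.7760)
  = 0.0004 + 0.0029 + 0.0084 + 0.0187 + 0.0344 + 0.0534 + 0.0743 + 0.0985 + 0.1336 + 0.1776 = 0.6022
G = 1 − 0.6022 = 0.3978

0.398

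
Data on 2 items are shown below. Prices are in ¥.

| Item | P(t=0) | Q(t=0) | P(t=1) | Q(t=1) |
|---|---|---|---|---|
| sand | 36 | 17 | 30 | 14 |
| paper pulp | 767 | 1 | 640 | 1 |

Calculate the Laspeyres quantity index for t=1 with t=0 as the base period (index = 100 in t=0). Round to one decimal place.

Laspeyres quantity index uses base-period prices as weights.
ΣP(t=0)·Q(t=1) = 36×14 + 767×1 = 504 + 767 = 1271
ΣP(t=0)·Q(t=0) = 36×17 + 767×1 = 612 + 767 = 1379
Index = 1271 / 1379 × 100 = 92.1682

92.2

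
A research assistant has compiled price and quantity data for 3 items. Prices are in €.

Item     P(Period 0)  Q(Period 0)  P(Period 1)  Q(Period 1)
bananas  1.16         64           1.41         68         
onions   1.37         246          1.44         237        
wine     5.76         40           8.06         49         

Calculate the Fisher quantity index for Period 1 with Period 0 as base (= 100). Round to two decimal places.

107.69

Laspeyres component (base-period weights):
ΣP(Period 0)Q(Period 1) = 1.16×68 + 1.37×237 + 5.76×49 = 78.88 + 324.69 + 282.24 = 685.81
ΣP(Period 0)Q(Period 0) = 1.16×64 + 1.37×246 + 5.76×40 = 74.24 + 337.02 + 230.4 = 641.66
L = 685.81 / 641.66 × 100 = 106.8806
Paasche component (current-period weights):
ΣP(Period 1)Q(Period 1) = 1.41×68 + 1.44×237 + 8.06×49 = 95.88 + 341.28 + 394.94 = 832.1
ΣP(Period 1)Q(Period 0) = 1.41×64 + 1.44×246 + 8.06×40 = 90.24 + 354.24 + 322.4 = 766.88
P = 832.1 / 766.88 × 100 = 108.5046
Fisher = √(L × P) = √(106.8806 × 108.5046) = 107.6895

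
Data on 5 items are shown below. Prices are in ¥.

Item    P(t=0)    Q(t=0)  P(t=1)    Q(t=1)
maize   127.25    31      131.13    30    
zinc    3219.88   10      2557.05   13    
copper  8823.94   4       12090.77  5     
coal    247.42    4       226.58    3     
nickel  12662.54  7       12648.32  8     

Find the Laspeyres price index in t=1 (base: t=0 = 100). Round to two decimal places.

103.96

Laspeyres price index uses base-period quantities as weights.
ΣP(t=1)·Q(t=0) = 131.13×31 + 2557.05×10 + 12090.77×4 + 226.58×4 + 12648.32×7 = 4065.03 + 25570.5 + 48363.08 + 906.32 + 88538.24 = 167443.17
ΣP(t=0)·Q(t=0) = 127.25×31 + 3219.88×10 + 8823.94×4 + 247.42×4 + 12662.54×7 = 3944.75 + 32198.8 + 35295.76 + 989.68 + 88637.78 = 161066.77
Index = 167443.17 / 161066.77 × 100 = 103.9589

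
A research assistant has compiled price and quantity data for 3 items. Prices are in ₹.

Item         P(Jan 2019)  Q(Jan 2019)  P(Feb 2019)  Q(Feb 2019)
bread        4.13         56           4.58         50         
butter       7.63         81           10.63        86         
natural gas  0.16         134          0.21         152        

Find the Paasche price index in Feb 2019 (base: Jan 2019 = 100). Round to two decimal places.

132.48

Paasche price index uses current-period quantities as weights.
ΣP(Feb 2019)·Q(Feb 2019) = 4.58×50 + 10.63×86 + 0.21×152 = 229 + 914.18 + 31.92 = 1175.1
ΣP(Jan 2019)·Q(Feb 2019) = 4.13×50 + 7.63×86 + 0.16×152 = 206.5 + 656.18 + 24.32 = 887
Index = 1175.1 / 887 × 100 = 132.4803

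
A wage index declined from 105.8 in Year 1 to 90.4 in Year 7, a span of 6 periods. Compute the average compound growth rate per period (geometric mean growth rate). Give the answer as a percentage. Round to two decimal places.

-2.59%

Growth factor = (90.4/105.8)^(1/6) = (0.854442)^(1/6) = 0.974123
Growth rate = 0.974123 − 1 = -0.025877 = -2.5877%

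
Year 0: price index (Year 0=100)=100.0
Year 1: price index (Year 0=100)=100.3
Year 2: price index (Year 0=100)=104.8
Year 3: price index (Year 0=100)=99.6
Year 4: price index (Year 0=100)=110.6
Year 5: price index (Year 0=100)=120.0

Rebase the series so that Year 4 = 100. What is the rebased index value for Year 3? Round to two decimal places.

90.05

Rebased(Year 3) = 99.6 / 110.6 × 100 = 90.0542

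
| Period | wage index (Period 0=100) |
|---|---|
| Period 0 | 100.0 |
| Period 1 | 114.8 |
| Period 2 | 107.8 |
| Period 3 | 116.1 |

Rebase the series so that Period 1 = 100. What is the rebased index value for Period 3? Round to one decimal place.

Rebased(Period 3) = 116.1 / 114.8 × 100 = 101.1324

101.1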